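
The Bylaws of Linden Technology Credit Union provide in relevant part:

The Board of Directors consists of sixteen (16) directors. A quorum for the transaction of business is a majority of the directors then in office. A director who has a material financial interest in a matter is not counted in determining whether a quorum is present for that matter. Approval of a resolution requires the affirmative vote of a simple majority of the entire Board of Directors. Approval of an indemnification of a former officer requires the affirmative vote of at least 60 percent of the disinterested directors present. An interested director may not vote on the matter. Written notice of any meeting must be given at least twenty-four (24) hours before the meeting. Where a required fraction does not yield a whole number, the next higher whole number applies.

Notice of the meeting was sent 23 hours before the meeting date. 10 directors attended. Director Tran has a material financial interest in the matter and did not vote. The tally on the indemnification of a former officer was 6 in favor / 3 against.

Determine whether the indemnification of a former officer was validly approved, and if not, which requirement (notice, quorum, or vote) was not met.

Notice: 23 hours given; 24 required (23 < 24). Not satisfied.
Quorum: 10 present, but the 1 interested director does not count, leaving 9. Quorum is 9. Satisfied.
Vote: the indemnification of a former officer requires three-fifths of the disinterested directors present (10 − 1 = 9). 3/5 of 9 = 5.40, rounded up to 6, so 6 affirmative votes are needed; 6 voted in favor. Satisfied.

Invalid — notice requirement not satisfied.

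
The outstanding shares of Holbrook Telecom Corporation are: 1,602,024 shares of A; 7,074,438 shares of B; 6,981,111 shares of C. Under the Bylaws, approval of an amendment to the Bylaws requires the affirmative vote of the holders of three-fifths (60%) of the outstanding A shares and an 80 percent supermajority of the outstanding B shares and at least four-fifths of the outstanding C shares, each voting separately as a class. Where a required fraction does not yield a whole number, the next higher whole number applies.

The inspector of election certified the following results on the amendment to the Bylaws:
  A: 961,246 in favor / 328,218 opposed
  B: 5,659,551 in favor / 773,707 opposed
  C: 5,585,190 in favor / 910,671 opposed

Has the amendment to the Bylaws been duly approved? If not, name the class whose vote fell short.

A: 3/5 of 1602024 = 961214.40, rounded up to 961215; 961,215 required, 961,246 in favor — approved.
B: 4/5 of 7074438 = 5659550.40, rounded up to 5659551; 5,659,551 required, 5,659,551 in favor — approved.
C: 4/5 of 6981111 = 5584888.80, rounded up to 5584889; 5,584,889 required, 5,585,190 in favor — approved.

Approved — every class gave the required vote.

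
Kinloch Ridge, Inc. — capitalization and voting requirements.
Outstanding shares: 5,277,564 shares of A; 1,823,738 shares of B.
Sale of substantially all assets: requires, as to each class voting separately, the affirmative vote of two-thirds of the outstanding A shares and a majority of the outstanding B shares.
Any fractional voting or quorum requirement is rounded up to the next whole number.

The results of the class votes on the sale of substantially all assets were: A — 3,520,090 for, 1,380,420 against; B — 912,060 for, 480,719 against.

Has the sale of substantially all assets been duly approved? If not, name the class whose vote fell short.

A: 2/3 of 5277564 = 3518376; 3,518,376 required, 3,520,090 in favor — approved.
B: a majority of 1823738 is 911870; 911,870 required, 912,060 in favor — approved.

Approved — every class gave the required vote.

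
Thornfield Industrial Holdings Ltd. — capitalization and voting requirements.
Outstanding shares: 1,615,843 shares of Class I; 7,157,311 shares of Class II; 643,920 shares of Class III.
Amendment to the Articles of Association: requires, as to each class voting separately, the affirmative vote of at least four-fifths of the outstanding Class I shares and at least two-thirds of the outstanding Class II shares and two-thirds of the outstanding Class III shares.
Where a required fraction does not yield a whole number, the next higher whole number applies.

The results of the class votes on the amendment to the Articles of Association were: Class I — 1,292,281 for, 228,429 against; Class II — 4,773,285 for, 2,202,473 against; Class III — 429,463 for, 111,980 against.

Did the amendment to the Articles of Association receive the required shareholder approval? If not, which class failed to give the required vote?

Class I: 4/5 of 1615843 = 1292674.40, rounded up to 1292675; 1,292,675 required, 1,292,281 in favor — not approved.
Class II: 2/3 of 7157311 = 4771540.67, rounded up to 4771541; 4,771,541 required, 4,773,285 in favor — approved.
Class III: 2/3 of 643920 = 429280; 429,280 required, 429,463 in favor — approved.

Not approved — the Class I shares did not give the required vote.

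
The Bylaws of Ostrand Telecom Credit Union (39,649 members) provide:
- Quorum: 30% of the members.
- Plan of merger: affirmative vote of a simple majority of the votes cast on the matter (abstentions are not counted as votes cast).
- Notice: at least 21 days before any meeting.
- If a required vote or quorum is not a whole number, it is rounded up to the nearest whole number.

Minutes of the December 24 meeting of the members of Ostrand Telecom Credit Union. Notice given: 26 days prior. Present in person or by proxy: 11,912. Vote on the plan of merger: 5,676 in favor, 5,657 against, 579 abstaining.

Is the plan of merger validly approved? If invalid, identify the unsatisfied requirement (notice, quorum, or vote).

Notice: 26 days given; 21 required. Satisfied.
Quorum: 30% of 39,649 = 11,894.70, rounded up to 11,895; 11,912 present. Satisfied.
Vote: requires a majority of the votes cast (11,912 − 579 abstaining = 11,333); a majority of 11333 is 5667, so 5,667 needed; 5,676 in favor. Satisfied.

Valid — all requirements satisfied.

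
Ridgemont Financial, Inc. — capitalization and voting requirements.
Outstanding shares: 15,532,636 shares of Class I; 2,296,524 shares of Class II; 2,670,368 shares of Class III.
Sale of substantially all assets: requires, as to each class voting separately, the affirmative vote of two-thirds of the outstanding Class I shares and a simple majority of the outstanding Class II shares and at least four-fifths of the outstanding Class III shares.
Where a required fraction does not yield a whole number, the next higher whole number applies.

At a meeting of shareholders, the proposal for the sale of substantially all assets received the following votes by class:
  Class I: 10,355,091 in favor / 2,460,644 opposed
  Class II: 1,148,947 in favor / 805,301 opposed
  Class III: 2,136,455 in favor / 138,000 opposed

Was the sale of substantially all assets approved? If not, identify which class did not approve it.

Approved — every class gave the required vote.

Class I: 2/3 of 15532636 = 10355090.67, rounded up to 10355091; 10,355,091 required, 10,355,091 in favor — approved.
Class II: a majority of 2296524 is 1148263; 1,148,263 required, 1,148,947 in favor — approved.
Class III: 4/5 of 2670368 = 2136294.40, rounded up to 2136295; 2,136,295 required, 2,136,455 in favor — approved.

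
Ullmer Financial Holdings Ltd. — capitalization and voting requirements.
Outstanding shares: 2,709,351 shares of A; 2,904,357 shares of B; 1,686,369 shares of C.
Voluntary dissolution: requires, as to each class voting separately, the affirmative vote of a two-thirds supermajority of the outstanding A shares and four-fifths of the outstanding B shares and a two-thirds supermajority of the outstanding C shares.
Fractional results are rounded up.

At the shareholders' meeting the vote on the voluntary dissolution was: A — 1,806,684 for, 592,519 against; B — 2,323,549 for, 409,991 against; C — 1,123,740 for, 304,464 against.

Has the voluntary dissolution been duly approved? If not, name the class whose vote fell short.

Not approved — the C shares did not give the required vote.

A: 2/3 of 2709351 = 1806234; 1,806,234 required, 1,806,684 in favor — approved.
B: 4/5 of 2904357 = 2323485.60, rounded up to 2323486; 2,323,486 required, 2,323,549 in favor — approved.
C: 2/3 of 1686369 = 1124246; 1,124,246 required, 1,123,740 in favor — not approved.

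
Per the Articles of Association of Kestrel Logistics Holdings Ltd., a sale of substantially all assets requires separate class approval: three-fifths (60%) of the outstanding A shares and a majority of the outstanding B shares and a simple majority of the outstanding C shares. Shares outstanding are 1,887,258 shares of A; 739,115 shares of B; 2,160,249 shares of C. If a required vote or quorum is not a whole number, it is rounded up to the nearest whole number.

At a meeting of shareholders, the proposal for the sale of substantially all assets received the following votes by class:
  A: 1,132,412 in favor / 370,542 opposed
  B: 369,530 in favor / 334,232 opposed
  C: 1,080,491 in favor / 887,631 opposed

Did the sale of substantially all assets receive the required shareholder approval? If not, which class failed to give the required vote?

Not approved — the B shares did not give the required vote.

A: 3/5 of 1887258 = 1132354.80, rounded up to 1132355; 1,132,355 required, 1,132,412 in favor — approved.
B: a majority of 739115 is 369558; 369,558 required, 369,530 in favor — not approved.
C: a majority of 2160249 is 1080125; 1,080,125 required, 1,080,491 in favor — approved.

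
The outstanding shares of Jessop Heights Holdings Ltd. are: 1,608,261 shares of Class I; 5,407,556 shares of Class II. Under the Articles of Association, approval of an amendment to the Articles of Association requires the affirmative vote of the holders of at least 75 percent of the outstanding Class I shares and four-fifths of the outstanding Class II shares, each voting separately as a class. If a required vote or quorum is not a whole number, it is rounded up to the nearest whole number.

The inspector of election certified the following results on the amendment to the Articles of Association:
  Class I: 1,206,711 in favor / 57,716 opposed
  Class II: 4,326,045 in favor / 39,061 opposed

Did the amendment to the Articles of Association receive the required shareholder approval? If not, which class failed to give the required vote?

Approved — every class gave the required vote.

Class I: 3/4 of 1608261 = 1206195.75, rounded up to 1206196; 1,206,196 required, 1,206,711 in favor — approved.
Class II: 4/5 of 5407556 = 4326044.80, rounded up to 4326045; 4,326,045 required, 4,326,045 in favor — approved.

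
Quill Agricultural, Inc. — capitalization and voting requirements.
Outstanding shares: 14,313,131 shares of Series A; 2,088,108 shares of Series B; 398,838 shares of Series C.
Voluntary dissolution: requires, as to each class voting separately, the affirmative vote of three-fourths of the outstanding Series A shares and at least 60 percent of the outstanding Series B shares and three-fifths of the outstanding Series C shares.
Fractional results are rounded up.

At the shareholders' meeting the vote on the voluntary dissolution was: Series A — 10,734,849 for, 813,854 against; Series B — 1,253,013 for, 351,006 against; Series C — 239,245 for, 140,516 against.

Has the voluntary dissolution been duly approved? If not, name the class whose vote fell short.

Not approved — the Series C shares did not give the required vote.

Series A: 3/4 of 14313131 = 10734848.25, rounded up to 10734849; 10,734,849 required, 10,734,849 in favor — approved.
Series B: 3/5 of 2088108 = 1252864.80, rounded up to 1252865; 1,252,865 required, 1,253,013 in favor — approved.
Series C: 3/5 of 398838 = 239302.80, rounded up to 239303; 239,303 required, 239,245 in favor — not approved.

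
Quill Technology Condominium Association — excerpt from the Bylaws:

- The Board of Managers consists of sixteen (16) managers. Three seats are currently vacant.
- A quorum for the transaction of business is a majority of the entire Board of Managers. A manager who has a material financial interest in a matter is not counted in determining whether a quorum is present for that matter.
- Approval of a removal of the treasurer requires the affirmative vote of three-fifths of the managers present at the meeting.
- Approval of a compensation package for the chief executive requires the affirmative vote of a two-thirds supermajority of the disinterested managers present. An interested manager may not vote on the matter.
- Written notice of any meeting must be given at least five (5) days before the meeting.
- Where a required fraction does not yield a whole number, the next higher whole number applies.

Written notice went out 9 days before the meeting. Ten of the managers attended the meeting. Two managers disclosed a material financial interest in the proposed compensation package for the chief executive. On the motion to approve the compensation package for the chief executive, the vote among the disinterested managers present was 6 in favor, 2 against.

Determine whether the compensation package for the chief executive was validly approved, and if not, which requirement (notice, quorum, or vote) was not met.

Invalid — quorum requirement not satisfied.

Notice: 9 days given; 5 required (9 ≥ 5). Satisfied.
Quorum: 10 present, but the 2 interested managers do not count, leaving 8. Quorum is 9. Not satisfied.
Vote: the compensation package for the chief executive requires two-thirds of the disinterested managers present (10 − 2 = 8). 2/3 of 8 = 5.33, rounded up to 6, so 6 affirmative votes are needed; 6 voted in favor. Satisfied. (Moot — without a quorum no business can be validly transacted.)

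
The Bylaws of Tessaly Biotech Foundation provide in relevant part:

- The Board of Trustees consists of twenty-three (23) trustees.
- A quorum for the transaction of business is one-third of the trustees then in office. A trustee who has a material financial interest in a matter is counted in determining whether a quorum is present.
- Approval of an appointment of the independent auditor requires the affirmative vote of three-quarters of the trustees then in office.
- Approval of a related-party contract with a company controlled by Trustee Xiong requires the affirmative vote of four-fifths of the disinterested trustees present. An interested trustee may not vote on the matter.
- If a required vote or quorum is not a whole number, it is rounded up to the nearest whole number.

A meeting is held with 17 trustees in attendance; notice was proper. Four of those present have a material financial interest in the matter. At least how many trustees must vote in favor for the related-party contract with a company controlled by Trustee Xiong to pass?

The related-party contract with a company controlled by Trustee Xiong requires four-fifths of the disinterested trustees present (17 − 4 = 13).
4/5 of 13 = 10.40, rounded up to 11.

11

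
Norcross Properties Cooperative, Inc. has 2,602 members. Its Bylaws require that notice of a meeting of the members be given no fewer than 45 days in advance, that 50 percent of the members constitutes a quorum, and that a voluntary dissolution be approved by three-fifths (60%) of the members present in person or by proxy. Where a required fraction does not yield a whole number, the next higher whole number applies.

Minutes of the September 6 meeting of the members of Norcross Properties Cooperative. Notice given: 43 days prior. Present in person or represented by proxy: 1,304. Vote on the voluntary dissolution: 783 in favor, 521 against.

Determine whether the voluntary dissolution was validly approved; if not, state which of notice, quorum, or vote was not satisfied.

Invalid — notice requirement not satisfied.

Notice: 43 days given; 45 required. Not satisfied.
Quorum: 50% of 2,602 = 1,301; 1,304 present. Satisfied.
Vote: requires three-fifths of those present (1,304); 3/5 of 1304 = 782.40, rounded up to 783, so 783 needed; 783 in favor. Satisfied.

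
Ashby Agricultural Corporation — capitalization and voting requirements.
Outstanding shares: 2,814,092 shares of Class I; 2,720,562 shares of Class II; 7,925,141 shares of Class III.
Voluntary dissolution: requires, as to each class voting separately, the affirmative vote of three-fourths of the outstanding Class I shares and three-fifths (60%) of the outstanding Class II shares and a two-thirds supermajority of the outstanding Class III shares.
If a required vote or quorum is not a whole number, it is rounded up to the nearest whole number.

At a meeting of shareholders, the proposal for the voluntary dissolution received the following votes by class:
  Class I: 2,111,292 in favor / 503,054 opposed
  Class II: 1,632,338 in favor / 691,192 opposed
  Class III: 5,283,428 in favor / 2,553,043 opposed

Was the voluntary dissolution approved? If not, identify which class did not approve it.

Approved — every class gave the required vote.

Class I: 3/4 of 2814092 = 2110569; 2,110,569 required, 2,111,292 in favor — approved.
Class II: 3/5 of 2720562 = 1632337.20, rounded up to 1632338; 1,632,338 required, 1,632,338 in favor — approved.
Class III: 2/3 of 7925141 = 5283427.33, rounded up to 5283428; 5,283,428 required, 5,283,428 in favor — approved.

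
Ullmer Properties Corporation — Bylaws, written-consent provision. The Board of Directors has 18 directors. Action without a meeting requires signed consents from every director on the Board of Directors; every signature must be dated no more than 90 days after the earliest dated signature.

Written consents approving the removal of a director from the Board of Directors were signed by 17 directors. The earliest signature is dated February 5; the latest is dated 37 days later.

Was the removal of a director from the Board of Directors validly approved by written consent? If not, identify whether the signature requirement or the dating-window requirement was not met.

Signatures required: all of 18 — unanimous means all 18, so 18 needed; 17 signed. Insufficient.
Dating window: the latest signature is 37 days after the earliest; the limit is 90 days. Within the window.

Not effective — insufficient signatures.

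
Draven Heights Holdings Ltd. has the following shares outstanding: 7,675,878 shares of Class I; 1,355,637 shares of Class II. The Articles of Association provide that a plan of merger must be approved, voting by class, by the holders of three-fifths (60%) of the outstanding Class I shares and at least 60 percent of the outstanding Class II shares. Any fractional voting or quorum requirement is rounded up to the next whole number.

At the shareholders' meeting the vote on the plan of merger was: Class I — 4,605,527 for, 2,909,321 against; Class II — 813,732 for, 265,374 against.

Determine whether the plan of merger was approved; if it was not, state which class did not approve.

Class I: 3/5 of 7675878 = 4605526.80, rounded up to 4605527; 4,605,527 required, 4,605,527 in favor — approved.
Class II: 3/5 of 1355637 = 813382.20, rounded up to 813383; 813,383 required, 813,732 in favor — approved.

Approved — every class gave the required vote.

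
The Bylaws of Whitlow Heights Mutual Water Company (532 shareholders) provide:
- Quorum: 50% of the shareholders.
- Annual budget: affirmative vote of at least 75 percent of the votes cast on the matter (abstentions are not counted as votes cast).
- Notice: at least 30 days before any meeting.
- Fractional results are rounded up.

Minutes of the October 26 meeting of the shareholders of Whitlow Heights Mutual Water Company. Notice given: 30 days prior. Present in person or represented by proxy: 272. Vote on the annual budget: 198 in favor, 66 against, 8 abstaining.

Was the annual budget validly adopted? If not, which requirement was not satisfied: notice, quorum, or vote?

Notice: 30 days given; 30 required. Satisfied.
Quorum: 50% of 532 = 266; 272 present. Satisfied.
Vote: requires three-fourths of the votes cast (272 − 8 abstaining = 264); 3/4 of 264 = 198, so 198 needed; 198 in favor. Satisfied.

Valid — all requirements satisfied.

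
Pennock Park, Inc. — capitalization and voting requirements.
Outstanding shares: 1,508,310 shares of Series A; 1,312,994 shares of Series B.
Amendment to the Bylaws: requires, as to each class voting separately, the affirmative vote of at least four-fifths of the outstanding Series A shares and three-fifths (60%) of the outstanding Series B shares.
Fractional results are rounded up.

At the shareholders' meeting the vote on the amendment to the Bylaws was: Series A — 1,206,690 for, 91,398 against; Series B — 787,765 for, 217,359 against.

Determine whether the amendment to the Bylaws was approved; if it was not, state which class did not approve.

Series A: 4/5 of 1508310 = 1206648; 1,206,648 required, 1,206,690 in favor — approved.
Series B: 3/5 of 1312994 = 787796.40, rounded up to 787797; 787,797 required, 787,765 in favor — not approved.

Not approved — the Series B shares did not give the required vote.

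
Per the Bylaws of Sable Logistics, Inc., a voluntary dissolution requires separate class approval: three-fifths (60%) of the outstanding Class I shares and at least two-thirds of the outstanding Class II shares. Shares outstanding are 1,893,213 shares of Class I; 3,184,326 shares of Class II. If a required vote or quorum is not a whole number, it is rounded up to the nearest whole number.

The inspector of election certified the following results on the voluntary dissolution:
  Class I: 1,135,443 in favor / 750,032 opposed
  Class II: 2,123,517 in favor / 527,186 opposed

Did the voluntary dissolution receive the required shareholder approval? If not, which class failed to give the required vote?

Class I: 3/5 of 1893213 = 1135927.80, rounded up to 1135928; 1,135,928 required, 1,135,443 in favor — not approved.
Class II: 2/3 of 3184326 = 2122884; 2,122,884 required, 2,123,517 in favor — approved.

Not approved — the Class I shares did not give the required vote.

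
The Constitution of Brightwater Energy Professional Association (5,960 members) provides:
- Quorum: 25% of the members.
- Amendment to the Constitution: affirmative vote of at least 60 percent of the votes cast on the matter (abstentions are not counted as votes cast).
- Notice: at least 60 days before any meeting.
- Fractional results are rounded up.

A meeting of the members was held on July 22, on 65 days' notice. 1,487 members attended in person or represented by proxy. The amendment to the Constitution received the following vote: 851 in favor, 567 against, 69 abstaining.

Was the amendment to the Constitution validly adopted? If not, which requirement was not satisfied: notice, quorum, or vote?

Invalid — quorum requirement not satisfied.

Notice: 65 days given; 60 required. Satisfied.
Quorum: 25% of 5,960 = 1,490; 1,487 present. Not satisfied.
Vote: requires three-fifths of the votes cast (1,487 − 69 abstaining = 1,418); 3/5 of 1418 = 850.80, rounded up to 851, so 851 needed; 851 in favor. Satisfied.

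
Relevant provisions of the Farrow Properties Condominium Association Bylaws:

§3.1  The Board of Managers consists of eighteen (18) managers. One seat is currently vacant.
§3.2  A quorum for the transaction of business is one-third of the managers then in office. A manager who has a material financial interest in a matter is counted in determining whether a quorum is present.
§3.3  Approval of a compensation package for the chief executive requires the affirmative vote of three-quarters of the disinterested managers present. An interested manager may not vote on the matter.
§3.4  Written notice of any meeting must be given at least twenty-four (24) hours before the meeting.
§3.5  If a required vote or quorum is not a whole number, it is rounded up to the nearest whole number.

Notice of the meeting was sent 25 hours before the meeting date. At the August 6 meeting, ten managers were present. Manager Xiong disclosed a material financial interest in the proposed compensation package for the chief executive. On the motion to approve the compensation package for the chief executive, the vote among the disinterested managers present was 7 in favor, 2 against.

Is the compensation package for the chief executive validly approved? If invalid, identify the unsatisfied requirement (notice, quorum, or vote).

Valid — all requirements satisfied.

Notice: 25 hours given; 24 required (25 ≥ 24). Satisfied.
Quorum: 10 present (interested managers count toward quorum); quorum is 6. Satisfied.
Vote: the compensation package for the chief executive requires three-fourths of the disinterested managers present (10 − 1 = 9). 3/4 of 9 = 6.75, rounded up to 7, so 7 affirmative votes are needed; 7 voted in favor. Satisfied.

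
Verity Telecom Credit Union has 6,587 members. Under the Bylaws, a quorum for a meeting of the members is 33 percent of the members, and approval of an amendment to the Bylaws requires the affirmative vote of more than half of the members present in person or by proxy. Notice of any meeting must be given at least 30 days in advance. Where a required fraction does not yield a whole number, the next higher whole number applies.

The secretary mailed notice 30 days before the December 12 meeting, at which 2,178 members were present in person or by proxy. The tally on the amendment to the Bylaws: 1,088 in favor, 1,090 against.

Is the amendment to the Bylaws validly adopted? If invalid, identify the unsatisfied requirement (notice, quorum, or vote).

Invalid — vote requirement not satisfied.

Notice: 30 days given; 30 required. Satisfied.
Quorum: 33% of 6,587 = 2,173.71, rounded up to 2,174; 2,178 present. Satisfied.
Vote: requires a majority of those present (2,178); a majority of 2178 is 1090, so 1,090 needed; 1,088 in favor. Not satisfied.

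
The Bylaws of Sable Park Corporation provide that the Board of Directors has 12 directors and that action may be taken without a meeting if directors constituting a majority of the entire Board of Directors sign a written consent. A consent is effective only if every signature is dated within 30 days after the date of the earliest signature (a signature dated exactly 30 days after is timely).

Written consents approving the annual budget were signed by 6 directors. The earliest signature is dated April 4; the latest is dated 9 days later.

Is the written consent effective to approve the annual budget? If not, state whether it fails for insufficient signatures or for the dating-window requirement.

Signatures required: a majority of 12 — a majority of 12 is 7, so 7 needed; 6 signed. Insufficient.
Dating window: the latest signature is 9 days after the earliest; the limit is 30 days. Within the window.

Not effective — insufficient signatures.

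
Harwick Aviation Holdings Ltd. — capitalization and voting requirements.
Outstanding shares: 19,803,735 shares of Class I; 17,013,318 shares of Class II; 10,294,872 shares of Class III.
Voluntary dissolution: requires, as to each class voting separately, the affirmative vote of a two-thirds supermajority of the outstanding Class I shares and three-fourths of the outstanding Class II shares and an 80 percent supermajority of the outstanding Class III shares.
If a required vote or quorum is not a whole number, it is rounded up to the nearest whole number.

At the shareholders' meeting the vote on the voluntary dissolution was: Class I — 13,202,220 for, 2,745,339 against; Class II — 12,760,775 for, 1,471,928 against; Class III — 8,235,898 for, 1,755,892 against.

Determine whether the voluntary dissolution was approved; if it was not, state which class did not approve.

Class I: 2/3 of 19803735 = 13202490; 13,202,490 required, 13,202,220 in favor — not approved.
Class II: 3/4 of 17013318 = 12759988.50, rounded up to 12759989; 12,759,989 required, 12,760,775 in favor — approved.
Class III: 4/5 of 10294872 = 8235897.60, rounded up to 8235898; 8,235,898 required, 8,235,898 in favor — approved.

Not approved — the Class I shares did not give the required vote.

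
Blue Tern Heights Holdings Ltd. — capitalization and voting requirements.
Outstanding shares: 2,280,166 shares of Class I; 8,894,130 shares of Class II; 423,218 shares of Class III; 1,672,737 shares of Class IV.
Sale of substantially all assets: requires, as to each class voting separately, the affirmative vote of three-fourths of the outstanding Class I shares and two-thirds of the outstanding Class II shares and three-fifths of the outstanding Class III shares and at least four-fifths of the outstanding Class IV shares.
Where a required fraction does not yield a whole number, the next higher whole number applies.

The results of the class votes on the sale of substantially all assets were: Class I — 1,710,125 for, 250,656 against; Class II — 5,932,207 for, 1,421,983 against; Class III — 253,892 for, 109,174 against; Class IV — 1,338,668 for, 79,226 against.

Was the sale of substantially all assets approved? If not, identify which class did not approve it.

Class I: 3/4 of 2280166 = 1710124.50, rounded up to 1710125; 1,710,125 required, 1,710,125 in favor — approved.
Class II: 2/3 of 8894130 = 5929420; 5,929,420 required, 5,932,207 in favor — approved.
Class III: 3/5 of 423218 = 253930.80, rounded up to 253931; 253,931 required, 253,892 in favor — not approved.
Class IV: 4/5 of 1672737 = 1338189.60, rounded up to 1338190; 1,338,190 required, 1,338,668 in favor — approved.

Not approved — the Class III shares did not give the required vote.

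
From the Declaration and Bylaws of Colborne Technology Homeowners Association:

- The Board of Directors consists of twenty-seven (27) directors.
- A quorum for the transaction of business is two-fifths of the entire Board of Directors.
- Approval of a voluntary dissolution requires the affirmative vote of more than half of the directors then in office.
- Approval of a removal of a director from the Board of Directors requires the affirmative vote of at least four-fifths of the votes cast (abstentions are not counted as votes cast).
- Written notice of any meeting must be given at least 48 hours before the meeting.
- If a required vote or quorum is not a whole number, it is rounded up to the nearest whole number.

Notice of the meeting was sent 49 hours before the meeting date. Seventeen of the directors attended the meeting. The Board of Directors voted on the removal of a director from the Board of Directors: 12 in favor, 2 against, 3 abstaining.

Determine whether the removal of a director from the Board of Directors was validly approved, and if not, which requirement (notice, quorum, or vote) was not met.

Valid — all requirements satisfied.

Notice: 49 hours given; 48 required (49 ≥ 48). Satisfied.
Quorum: 17 present; quorum is 11. Satisfied.
Vote: the removal of a director from the Board of Directors requires four-fifths of the votes cast (17 present − 3 abstaining = 14). 4/5 of 14 = 11.20, rounded up to 12, so 12 affirmative votes are needed; 12 voted in favor. Satisfied.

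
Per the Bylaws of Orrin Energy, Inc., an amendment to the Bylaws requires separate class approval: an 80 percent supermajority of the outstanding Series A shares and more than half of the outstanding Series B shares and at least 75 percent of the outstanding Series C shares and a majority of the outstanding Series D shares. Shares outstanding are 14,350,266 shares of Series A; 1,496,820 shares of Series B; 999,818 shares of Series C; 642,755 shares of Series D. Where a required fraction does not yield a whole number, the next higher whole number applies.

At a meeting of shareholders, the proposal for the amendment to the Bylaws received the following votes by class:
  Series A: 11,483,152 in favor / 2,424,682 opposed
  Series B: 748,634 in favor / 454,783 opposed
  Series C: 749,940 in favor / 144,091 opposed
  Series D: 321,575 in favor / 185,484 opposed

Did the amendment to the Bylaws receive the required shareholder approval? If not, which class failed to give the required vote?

Series A: 4/5 of 14350266 = 11480212.80, rounded up to 11480213; 11,480,213 required, 11,483,152 in favor — approved.
Series B: a majority of 1496820 is 748411; 748,411 required, 748,634 in favor — approved.
Series C: 3/4 of 999818 = 749863.50, rounded up to 749864; 749,864 required, 749,940 in favor — approved.
Series D: a majority of 642755 is 321378; 321,378 required, 321,575 in favor — approved.

Approved — every class gave the required vote.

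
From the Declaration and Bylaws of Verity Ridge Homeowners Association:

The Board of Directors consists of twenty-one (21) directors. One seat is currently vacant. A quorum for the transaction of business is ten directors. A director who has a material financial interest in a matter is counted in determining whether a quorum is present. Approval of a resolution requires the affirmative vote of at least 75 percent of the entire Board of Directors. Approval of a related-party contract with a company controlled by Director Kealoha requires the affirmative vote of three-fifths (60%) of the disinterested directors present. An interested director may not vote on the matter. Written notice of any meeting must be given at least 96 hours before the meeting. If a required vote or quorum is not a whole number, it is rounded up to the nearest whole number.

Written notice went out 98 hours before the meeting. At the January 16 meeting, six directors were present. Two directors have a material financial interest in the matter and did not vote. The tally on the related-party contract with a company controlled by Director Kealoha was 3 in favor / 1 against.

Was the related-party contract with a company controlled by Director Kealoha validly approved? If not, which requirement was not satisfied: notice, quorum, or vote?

Invalid — quorum requirement not satisfied.

Notice: 98 hours given; 96 required (98 ≥ 96). Satisfied.
Quorum: 6 present (interested directors count toward quorum); quorum is 10. Not satisfied.
Vote: the related-party contract with a company controlled by Director Kealoha requires three-fifths of the disinterested directors present (6 − 2 = 4). 3/5 of 4 = 2.40, rounded up to 3, so 3 affirmative votes are needed; 3 voted in favor. Satisfied. (Moot — without a quorum no business can be validly transacted.)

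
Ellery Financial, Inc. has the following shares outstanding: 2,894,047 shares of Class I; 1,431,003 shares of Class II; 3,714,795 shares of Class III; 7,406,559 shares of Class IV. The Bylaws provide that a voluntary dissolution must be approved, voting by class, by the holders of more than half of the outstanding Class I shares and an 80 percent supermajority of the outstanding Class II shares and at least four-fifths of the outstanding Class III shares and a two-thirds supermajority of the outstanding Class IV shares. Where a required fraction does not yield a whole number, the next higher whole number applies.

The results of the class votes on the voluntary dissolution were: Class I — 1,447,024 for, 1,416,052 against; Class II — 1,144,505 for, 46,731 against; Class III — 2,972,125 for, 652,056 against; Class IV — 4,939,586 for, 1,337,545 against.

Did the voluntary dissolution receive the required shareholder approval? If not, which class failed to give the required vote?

Not approved — the Class II shares did not give the required vote.

Class I: a majority of 2894047 is 1447024; 1,447,024 required, 1,447,024 in favor — approved.
Class II: 4/5 of 1431003 = 1144802.40, rounded up to 1144803; 1,144,803 required, 1,144,505 in favor — not approved.
Class III: 4/5 of 3714795 = 2971836; 2,971,836 required, 2,972,125 in favor — approved.
Class IV: 2/3 of 7406559 = 4937706; 4,937,706 required, 4,939,586 in favor — approved.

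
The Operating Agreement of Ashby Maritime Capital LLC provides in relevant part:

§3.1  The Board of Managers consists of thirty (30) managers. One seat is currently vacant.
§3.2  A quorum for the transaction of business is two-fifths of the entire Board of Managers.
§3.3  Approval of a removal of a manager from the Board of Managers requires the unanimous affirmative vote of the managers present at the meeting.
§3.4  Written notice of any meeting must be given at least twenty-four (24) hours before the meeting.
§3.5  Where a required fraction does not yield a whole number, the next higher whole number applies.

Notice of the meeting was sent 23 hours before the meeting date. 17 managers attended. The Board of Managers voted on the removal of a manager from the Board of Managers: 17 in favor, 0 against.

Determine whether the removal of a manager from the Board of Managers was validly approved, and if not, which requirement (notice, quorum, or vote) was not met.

Notice: 23 hours given; 24 required (23 < 24). Not satisfied.
Quorum: 17 present; quorum is 12. Satisfied.
Vote: the removal of a manager from the Board of Managers requires the unanimous vote of the managers present (17). Unanimous means all 17, so 17 affirmative votes are needed; 17 voted in favor. Satisfied.

Invalid — notice requirement not satisfied.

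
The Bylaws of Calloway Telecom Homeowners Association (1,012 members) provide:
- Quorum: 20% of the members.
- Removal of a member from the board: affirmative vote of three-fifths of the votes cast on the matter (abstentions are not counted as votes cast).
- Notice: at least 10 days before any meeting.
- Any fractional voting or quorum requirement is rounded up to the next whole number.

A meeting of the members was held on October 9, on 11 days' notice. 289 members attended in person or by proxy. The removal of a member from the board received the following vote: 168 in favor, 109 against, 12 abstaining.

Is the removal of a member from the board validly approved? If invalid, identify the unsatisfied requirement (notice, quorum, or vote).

Valid — all requirements satisfied.

Notice: 11 days given; 10 required. Satisfied.
Quorum: 20% of 1,012 = 202.40, rounded up to 203; 289 present. Satisfied.
Vote: requires three-fifths of the votes cast (289 − 12 abstaining = 277); 3/5 of 277 = 166.20, rounded up to 167, so 167 needed; 168 in favor. Satisfied.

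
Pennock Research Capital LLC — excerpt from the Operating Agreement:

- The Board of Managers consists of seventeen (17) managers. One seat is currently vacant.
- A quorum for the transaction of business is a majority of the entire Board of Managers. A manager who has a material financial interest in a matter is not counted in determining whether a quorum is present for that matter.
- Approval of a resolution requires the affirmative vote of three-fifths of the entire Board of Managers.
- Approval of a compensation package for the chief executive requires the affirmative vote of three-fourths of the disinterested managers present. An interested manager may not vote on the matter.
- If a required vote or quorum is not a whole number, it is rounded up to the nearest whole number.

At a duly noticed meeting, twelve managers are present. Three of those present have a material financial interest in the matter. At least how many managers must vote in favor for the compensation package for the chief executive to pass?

7

The compensation package for the chief executive requires three-fourths of the disinterested managers present (12 − 3 = 9).
3/4 of 9 = 6.75, rounded up to 7.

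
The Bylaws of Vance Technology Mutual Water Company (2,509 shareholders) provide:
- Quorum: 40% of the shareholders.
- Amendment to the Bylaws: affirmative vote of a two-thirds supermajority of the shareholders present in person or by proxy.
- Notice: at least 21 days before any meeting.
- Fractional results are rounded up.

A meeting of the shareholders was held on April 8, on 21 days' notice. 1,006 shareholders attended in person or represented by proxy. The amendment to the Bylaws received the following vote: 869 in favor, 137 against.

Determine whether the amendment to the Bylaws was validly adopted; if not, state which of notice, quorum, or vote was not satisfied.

Valid — all requirements satisfied.

Notice: 21 days given; 21 required. Satisfied.
Quorum: 40% of 2,509 = 1,003.60, rounded up to 1,004; 1,006 present. Satisfied.
Vote: requires two-thirds of those present (1,006); 2/3 of 1006 = 670.67, rounded up to 671, so 671 needed; 869 in favor. Satisfied.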